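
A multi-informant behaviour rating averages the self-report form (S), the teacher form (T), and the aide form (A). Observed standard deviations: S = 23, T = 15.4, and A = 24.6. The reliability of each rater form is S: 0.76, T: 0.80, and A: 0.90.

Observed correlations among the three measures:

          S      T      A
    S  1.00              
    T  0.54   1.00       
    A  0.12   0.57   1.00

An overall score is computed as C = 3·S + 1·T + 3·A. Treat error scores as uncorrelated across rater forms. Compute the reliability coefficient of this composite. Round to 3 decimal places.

Var(C) = 3²·23² + 15.4² + 3²·24.6² + 2·[3·23·15.4·0.54 + 9·23·24.6·0.12 + 3·15.4·24.6·0.57] = 10444.6 + 3665.37 = 14110.
With uncorrelated errors the cross-covariances are all true-score covariance, so they carry over unchanged; only the diagonal terms shrink to ρᵢσᵢ².
True-score variance = [3²·23²·0.76 + 15.4²·0.80 + 3²·24.6²·0.90] + 3665.37 = 8709.88 + 3665.37 = 12375.3.
Reliability = 12375.3 / 14110 = 0.877.

0.877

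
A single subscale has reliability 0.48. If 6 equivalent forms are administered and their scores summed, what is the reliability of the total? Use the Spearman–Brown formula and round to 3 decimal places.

0.847

ρ_k = kρ / (1 + (k−1)ρ) = 6·0.48 / (1 + 5·0.48) = 2.880 / 3.400 = 0.847.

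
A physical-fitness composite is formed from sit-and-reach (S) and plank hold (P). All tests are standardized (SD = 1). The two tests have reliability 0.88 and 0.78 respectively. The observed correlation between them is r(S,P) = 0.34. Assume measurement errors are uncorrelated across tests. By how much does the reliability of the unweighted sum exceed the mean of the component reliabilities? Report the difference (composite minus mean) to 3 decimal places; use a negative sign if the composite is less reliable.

0.043

Var(sum) = 2 + 0.68 = 2.68; true-score variance = 1.66 + 0.68 = 2.34; composite reliability = 0.8731.
Mean component reliability = 0.8300.
Difference = 0.8731 − 0.8300 = 0.043.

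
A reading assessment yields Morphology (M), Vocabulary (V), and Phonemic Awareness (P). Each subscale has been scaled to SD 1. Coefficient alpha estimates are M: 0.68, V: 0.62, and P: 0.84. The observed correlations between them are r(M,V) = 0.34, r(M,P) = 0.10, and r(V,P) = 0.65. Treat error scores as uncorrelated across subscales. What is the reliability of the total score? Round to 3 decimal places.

0.834

Var(M+V+P) = 3 + 2·[0.34 + 0.10 + 0.65] = 3 + 2.18 = 5.18.
With uncorrelated errors the cross-covariances are all true-score covariance, so they carry over unchanged; only the diagonal terms shrink to ρᵢσᵢ².
True-score variance = [0.68 + 0.62 + 0.84] + 2.18 = 2.14 + 2.18 = 4.32.
Reliability = 4.32 / 5.18 = 0.834.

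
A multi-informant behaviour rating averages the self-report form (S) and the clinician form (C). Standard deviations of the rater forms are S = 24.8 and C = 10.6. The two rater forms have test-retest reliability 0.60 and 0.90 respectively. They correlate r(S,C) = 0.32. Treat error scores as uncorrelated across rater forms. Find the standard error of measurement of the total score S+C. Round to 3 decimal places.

Var(total) = 727.4 + 168.243 = 895.643.
True-score variance = 470.148 + 168.243 = 638.391, so reliability = 0.7128.
Error variance = 895.643 − 638.391 = 257.252; SEM = √257.252 = 16.039.

16.039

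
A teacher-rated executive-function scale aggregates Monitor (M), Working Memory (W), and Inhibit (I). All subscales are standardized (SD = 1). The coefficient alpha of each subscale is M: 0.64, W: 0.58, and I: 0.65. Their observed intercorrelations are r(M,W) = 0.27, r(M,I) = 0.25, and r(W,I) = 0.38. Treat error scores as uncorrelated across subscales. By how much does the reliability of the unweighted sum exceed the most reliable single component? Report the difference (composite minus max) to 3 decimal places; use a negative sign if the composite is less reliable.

Var(sum) = 3 + 1.8 = 4.8; true-score variance = 1.87 + 1.8 = 3.67; composite reliability = 0.7646.
Max component reliability = 0.6500.
Difference = 0.7646 − 0.6500 = 0.115.

0.115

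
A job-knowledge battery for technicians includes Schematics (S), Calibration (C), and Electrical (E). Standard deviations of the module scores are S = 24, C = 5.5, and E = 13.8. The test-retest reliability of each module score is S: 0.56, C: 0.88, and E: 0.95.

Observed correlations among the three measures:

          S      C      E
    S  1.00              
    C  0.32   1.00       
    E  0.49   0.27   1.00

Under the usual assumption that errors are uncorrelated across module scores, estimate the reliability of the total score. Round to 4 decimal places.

Var(S+C+E) = 24² + 5.5² + 13.8² + 2·[24·5.5·0.32 + 24·13.8·0.49 + 5.5·13.8·0.27] = 796.69 + 450.042 = 1246.73.
Because errors are independent across components, Cov(Tᵢ,Tⱼ) = Cov(Xᵢ,Xⱼ); the off-diagonal part of the true-score variance is the same as above.
True-score variance = [24²·0.56 + 5.5²·0.88 + 13.8²·0.95] + 450.042 = 530.098 + 450.042 = 980.14.
Reliability = 980.14 / 1246.73 = 0.7862.

0.7862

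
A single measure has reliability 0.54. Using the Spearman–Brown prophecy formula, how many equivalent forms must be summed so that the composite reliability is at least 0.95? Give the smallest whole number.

k ≥ ρ*(1−ρ₁)/(ρ₁(1−ρ*)) = 0.95·0.46 / (0.54·0.05) = 16.185.
Smallest integer k = 17.

17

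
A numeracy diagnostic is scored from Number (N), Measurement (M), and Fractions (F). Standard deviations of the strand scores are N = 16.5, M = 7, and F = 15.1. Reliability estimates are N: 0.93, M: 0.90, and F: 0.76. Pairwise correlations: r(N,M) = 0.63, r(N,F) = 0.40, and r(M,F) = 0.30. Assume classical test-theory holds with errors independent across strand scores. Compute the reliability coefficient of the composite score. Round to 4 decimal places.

0.9178

Var(N+M+F) = 16.5² + 7² + 15.1² + 2·[16.5·7·0.63 + 16.5·15.1·0.40 + 7·15.1·0.30] = 549.26 + 408.27 = 957.53.
Under uncorrelated errors the observed covariances equal the true-score covariances, so only the own-variance terms attenuate.
True-score variance = [16.5²·0.93 + 7²·0.90 + 15.1²·0.76] + 408.27 = 470.58 + 408.27 = 878.85.
Reliability = 878.85 / 957.53 = 0.9178.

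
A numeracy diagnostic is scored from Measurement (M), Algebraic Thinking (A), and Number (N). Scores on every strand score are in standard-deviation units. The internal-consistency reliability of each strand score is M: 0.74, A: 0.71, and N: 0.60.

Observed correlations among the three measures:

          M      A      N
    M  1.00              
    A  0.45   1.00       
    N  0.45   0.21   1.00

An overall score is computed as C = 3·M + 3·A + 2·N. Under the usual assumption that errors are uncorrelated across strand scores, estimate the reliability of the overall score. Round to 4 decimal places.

Var(C) = 3² + 3² + 2² + 2·[9·0.45 + 6·0.45 + 6·0.21] = 22 + 16.02 = 38.02.
Because errors are independent across components, Cov(Tᵢ,Tⱼ) = Cov(Xᵢ,Xⱼ); the off-diagonal part of the true-score variance is the same as above.
True-score variance = [3²·0.74 + 3²·0.71 + 2²·0.60] + 16.02 = 15.45 + 16.02 = 31.47.
Reliability = 31.47 / 38.02 = 0.8277.

0.8277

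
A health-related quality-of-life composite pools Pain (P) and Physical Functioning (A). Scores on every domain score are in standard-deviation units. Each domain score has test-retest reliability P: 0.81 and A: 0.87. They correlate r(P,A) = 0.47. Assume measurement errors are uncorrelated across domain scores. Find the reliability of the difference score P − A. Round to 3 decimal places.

Var(P−A) = 1 + 1 − 2·0.47 = 2 − 0.94 = 1.06.
With uncorrelated errors the cross-covariances are all true-score covariance, so they carry over unchanged; only the diagonal terms shrink to ρᵢσᵢ².
True-score variance = [0.81 + 0.87] − 0.94 = 1.68 − 0.94 = 0.74.
Reliability = 0.74 / 1.06 = 0.698.

0.698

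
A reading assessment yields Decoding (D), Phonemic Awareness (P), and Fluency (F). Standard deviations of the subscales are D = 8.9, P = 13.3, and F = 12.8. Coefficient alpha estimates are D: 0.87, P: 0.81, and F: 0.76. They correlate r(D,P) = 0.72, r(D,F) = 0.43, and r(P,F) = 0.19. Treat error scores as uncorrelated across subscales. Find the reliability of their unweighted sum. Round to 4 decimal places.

Var(D+P+F) = 8.9² + 13.3² + 12.8² + 2·[8.9·13.3·0.72 + 8.9·12.8·0.43 + 13.3·12.8·0.19] = 419.94 + 333.115 = 753.055.
Under uncorrelated errors the observed covariances equal the true-score covariances, so only the own-variance terms attenuate.
True-score variance = [8.9²·0.87 + 13.3²·0.81 + 12.8²·0.76] + 333.115 = 336.712 + 333.115 = 669.827.
Reliability = 669.827 / 753.055 = 0.8895.

0.8895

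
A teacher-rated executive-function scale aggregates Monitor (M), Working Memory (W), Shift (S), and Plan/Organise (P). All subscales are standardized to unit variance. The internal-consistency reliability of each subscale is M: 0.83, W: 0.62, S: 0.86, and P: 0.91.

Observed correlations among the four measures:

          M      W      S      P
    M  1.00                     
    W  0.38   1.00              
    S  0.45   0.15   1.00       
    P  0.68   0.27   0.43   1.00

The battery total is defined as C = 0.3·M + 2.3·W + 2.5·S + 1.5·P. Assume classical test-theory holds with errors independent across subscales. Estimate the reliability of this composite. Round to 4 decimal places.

Var(C) = 0.3² + 2.3² + 2.5² + 1.5² + 2·[0.69·0.38 + 0.75·0.45 + 0.45·0.68 + 5.75·0.15 + 3.45·0.27 + 3.75·0.43] = 13.88 + 8.6244 = 22.5044.
Because errors are independent across components, Cov(Tᵢ,Tⱼ) = Cov(Xᵢ,Xⱼ); the off-diagonal part of the true-score variance is the same as above.
True-score variance = [0.3²·0.83 + 2.3²·0.62 + 2.5²·0.86 + 1.5²·0.91] + 8.6244 = 10.777 + 8.6244 = 19.4014.
Reliability = 19.4014 / 22.5044 = 0.8621.

0.8621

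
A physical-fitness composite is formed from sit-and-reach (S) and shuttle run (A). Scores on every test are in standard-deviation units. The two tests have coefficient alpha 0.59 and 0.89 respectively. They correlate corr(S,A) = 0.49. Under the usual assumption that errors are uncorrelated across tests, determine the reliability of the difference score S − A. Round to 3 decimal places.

Var(S−A) = 1 + 1 − 2·0.49 = 2 − 0.98 = 1.02.
With uncorrelated errors the cross-covariances are all true-score covariance, so they carry over unchanged; only the diagonal terms shrink to ρᵢσᵢ².
True-score variance = [0.59 + 0.89] − 0.98 = 1.48 − 0.98 = 0.5.
Reliability = 0.5 / 1.02 = 0.490.

0.490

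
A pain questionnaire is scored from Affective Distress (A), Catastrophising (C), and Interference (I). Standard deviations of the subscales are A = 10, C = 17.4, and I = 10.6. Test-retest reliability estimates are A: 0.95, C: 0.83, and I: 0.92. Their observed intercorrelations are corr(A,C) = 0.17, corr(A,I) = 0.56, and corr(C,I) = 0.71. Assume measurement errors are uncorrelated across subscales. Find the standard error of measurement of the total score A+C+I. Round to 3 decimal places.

Var(total) = 515.12 + 439.785 = 954.905.
True-score variance = 449.662 + 439.785 = 889.447, so reliability = 0.9315.
Error variance = 954.905 − 889.447 = 65.458; SEM = √65.458 = 8.091.

8.091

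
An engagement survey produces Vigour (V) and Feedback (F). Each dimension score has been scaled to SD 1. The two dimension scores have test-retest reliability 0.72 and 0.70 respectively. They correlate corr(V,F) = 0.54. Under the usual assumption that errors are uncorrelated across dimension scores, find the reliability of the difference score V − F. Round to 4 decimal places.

Var(V−F) = 1 + 1 − 2·0.54 = 2 − 1.08 = 0.92.
Under uncorrelated errors the observed covariances equal the true-score covariances, so only the own-variance terms attenuate.
True-score variance = [0.72 + 0.70] − 1.08 = 1.42 − 1.08 = 0.34.
Reliability = 0.34 / 0.92 = 0.3696.

0.3696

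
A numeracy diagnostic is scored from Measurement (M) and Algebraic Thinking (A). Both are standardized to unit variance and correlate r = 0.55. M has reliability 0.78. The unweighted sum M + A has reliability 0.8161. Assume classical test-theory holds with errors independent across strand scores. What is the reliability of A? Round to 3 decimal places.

Var(M+A) = 2 + 2·0.55 = 3.100.
True-score variance = ρ_M + ρ_A + 2·0.55, so 0.8161 = (0.78 + ρ_A + 1.10) / 3.100.
ρ_A = 0.8161·3.100 − 0.78 − 1.10 = 0.650.

0.650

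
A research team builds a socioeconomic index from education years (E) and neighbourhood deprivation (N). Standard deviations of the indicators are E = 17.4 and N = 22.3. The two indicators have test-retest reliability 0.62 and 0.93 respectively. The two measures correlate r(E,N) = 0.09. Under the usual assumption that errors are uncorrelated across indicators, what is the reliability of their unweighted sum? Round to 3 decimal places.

0.828

Var(E+N) = 17.4² + 22.3² + 2·[17.4·22.3·0.09] = 800.05 + 69.8436 = 869.894.
With uncorrelated errors the cross-covariances are all true-score covariance, so they carry over unchanged; only the diagonal terms shrink to ρᵢσᵢ².
True-score variance = [17.4²·0.62 + 22.3²·0.93] + 69.8436 = 650.191 + 69.8436 = 720.035.
Reliability = 720.035 / 869.894 = 0.828.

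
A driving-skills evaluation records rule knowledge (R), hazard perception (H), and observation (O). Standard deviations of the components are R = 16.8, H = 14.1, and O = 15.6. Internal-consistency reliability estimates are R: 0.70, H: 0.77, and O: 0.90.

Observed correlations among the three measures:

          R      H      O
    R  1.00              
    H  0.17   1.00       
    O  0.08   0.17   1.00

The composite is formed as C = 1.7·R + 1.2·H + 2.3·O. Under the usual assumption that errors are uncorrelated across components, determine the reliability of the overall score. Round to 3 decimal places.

Var(C) = 1.7²·16.8² + 1.2²·14.1² + 2.3²·15.6² + 2·[2.04·16.8·14.1·0.17 + 3.91·16.8·15.6·0.08 + 2.76·14.1·15.6·0.17] = 2389.33 + 534.668 = 2924.
With uncorrelated errors the cross-covariances are all true-score covariance, so they carry over unchanged; only the diagonal terms shrink to ρᵢσᵢ².
True-score variance = [1.7²·16.8²·0.70 + 1.2²·14.1²·0.77 + 2.3²·15.6²·0.90] + 534.668 = 1950.05 + 534.668 = 2484.72.
Reliability = 2484.72 / 2924 = 0.850.

0.850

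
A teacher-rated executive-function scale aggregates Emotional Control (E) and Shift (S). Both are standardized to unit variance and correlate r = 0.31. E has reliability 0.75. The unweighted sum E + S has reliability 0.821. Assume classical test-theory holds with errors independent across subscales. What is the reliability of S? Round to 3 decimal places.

Var(E+S) = 2 + 2·0.31 = 2.620.
True-score variance = ρ_E + ρ_S + 2·0.31, so 0.821 = (0.75 + ρ_S + 0.62) / 2.620.
ρ_S = 0.821·2.620 − 0.75 − 0.62 = 0.781.

0.781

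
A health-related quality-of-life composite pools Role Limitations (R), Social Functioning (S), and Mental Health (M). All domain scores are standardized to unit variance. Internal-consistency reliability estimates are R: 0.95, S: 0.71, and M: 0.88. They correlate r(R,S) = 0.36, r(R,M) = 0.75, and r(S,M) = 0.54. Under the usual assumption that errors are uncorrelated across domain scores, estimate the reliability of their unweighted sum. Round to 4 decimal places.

0.9270

Var(R+S+M) = 3 + 2·[0.36 + 0.75 + 0.54] = 3 + 3.3 = 6.3.
Because errors are independent across components, Cov(Tᵢ,Tⱼ) = Cov(Xᵢ,Xⱼ); the off-diagonal part of the true-score variance is the same as above.
True-score variance = [0.95 + 0.71 + 0.88] + 3.3 = 2.54 + 3.3 = 5.84.
Reliability = 5.84 / 6.3 = 0.9270.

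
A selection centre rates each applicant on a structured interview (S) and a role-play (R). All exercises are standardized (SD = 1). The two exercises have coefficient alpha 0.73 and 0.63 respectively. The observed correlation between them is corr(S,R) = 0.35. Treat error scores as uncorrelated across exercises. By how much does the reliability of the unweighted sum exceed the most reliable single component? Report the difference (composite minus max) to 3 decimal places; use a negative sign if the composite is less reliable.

0.033

Var(sum) = 2 + 0.7 = 2.7; true-score variance = 1.36 + 0.7 = 2.06; composite reliability = 0.7630.
Max component reliability = 0.7300.
Difference = 0.7630 − 0.7300 = 0.033.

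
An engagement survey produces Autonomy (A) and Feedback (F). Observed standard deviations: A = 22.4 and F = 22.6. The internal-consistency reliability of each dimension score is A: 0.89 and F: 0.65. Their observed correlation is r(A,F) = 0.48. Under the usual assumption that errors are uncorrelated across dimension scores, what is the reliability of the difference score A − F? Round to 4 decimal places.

0.5557

Var(A−F) = 22.4² + 22.6² − 2·22.4·22.6·0.48 = 1012.52 − 485.99 = 526.53.
Because errors are independent across components, Cov(Tᵢ,Tⱼ) = Cov(Xᵢ,Xⱼ); the off-diagonal part of the true-score variance is the same as above.
True-score variance = [22.4²·0.89 + 22.6²·0.65] − 485.99 = 778.56 − 485.99 = 292.57.
Reliability = 292.57 / 526.53 = 0.5557.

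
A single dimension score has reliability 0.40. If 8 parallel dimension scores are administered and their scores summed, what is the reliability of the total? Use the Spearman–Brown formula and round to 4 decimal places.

ρ_k = kρ / (1 + (k−1)ρ) = 8·0.40 / (1 + 7·0.40) = 3.200 / 3.800 = 0.8421.

0.8421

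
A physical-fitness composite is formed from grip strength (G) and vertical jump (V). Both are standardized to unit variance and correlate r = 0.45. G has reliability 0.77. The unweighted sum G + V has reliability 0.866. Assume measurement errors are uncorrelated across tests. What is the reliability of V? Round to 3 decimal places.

0.841

Var(G+V) = 2 + 2·0.45 = 2.900.
True-score variance = ρ_G + ρ_V + 2·0.45, so 0.866 = (0.77 + ρ_V + 0.90) / 2.900.
ρ_V = 0.866·2.900 − 0.77 − 0.90 = 0.841.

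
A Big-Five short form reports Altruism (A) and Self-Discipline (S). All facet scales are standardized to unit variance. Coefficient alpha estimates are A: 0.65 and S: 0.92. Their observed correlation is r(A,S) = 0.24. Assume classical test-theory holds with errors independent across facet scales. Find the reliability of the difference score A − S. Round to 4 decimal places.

Var(A−S) = 1 + 1 − 2·0.24 = 2 − 0.48 = 1.52.
With uncorrelated errors the cross-covariances are all true-score covariance, so they carry over unchanged; only the diagonal terms shrink to ρᵢσᵢ².
True-score variance = [0.65 + 0.92] − 0.48 = 1.57 − 0.48 = 1.09.
Reliability = 1.09 / 1.52 = 0.7171.

0.7171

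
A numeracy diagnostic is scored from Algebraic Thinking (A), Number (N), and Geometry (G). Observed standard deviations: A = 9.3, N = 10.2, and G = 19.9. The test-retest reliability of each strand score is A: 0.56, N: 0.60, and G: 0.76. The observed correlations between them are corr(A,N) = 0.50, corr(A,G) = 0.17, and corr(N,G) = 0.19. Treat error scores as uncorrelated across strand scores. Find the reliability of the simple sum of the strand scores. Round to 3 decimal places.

0.787

Var(A+N+G) = 9.3² + 10.2² + 19.9² + 2·[9.3·10.2·0.50 + 9.3·19.9·0.17 + 10.2·19.9·0.19] = 586.54 + 234.916 = 821.456.
Because errors are independent across components, Cov(Tᵢ,Tⱼ) = Cov(Xᵢ,Xⱼ); the off-diagonal part of the true-score variance is the same as above.
True-score variance = [9.3²·0.56 + 10.2²·0.60 + 19.9²·0.76] + 234.916 = 411.826 + 234.916 = 646.742.
Reliability = 646.742 / 821.456 = 0.787.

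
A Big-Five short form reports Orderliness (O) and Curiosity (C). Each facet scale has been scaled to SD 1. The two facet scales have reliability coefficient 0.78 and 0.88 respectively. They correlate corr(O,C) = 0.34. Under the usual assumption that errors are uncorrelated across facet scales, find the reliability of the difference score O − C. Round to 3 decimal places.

0.742

Var(O−C) = 1 + 1 − 2·0.34 = 2 − 0.68 = 1.32.
Under uncorrelated errors the observed covariances equal the true-score covariances, so only the own-variance terms attenuate.
True-score variance = [0.78 + 0.88] − 0.68 = 1.66 − 0.68 = 0.98.
Reliability = 0.98 / 1.32 = 0.742.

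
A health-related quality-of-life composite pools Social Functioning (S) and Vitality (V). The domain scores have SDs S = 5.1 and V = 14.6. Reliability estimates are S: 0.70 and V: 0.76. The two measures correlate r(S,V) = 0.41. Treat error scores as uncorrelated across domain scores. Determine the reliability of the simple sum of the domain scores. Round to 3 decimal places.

Var(S+V) = 5.1² + 14.6² + 2·[5.1·14.6·0.41] = 239.17 + 61.0572 = 300.227.
Under uncorrelated errors the observed covariances equal the true-score covariances, so only the own-variance terms attenuate.
True-score variance = [5.1²·0.70 + 14.6²·0.76] + 61.0572 = 180.209 + 61.0572 = 241.266.
Reliability = 241.266 / 300.227 = 0.804.

0.804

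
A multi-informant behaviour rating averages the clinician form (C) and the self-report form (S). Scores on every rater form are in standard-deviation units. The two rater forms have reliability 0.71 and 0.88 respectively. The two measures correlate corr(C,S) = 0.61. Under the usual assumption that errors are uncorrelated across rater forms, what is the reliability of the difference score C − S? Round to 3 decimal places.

Var(C−S) = 1 + 1 − 2·0.61 = 2 − 1.22 = 0.78.
Because errors are independent across components, Cov(Tᵢ,Tⱼ) = Cov(Xᵢ,Xⱼ); the off-diagonal part of the true-score variance is the same as above.
True-score variance = [0.71 + 0.88] − 1.22 = 1.59 − 1.22 = 0.37.
Reliability = 0.37 / 0.78 = 0.474.

0.474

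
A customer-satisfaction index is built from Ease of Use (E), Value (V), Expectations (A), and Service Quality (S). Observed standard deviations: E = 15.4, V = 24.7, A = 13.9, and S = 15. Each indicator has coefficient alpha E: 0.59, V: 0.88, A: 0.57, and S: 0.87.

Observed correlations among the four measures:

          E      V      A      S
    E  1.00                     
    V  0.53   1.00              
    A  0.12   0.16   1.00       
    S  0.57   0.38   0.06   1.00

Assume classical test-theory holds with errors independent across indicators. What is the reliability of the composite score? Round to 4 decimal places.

Var(E+V+A+S) = 15.4² + 24.7² + 13.9² + 15² + 2·[15.4·24.7·0.53 + 15.4·13.9·0.12 + 15.4·15·0.57 + 24.7·13.9·0.16 + 24.7·15·0.38 + 13.9·15·0.06] = 1265.46 + 1134.38 = 2399.84.
Because errors are independent across components, Cov(Tᵢ,Tⱼ) = Cov(Xᵢ,Xⱼ); the off-diagonal part of the true-score variance is the same as above.
True-score variance = [15.4²·0.59 + 24.7²·0.88 + 13.9²·0.57 + 15²·0.87] + 1134.38 = 982.683 + 1134.38 = 2117.07.
Reliability = 2117.07 / 2399.84 = 0.8822.

0.8822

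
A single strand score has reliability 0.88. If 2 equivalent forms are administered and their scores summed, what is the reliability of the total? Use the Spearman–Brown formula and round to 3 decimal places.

ρ_k = kρ / (1 + (k−1)ρ) = 2·0.88 / (1 + 1·0.88) = 1.760 / 1.880 = 0.936.

0.936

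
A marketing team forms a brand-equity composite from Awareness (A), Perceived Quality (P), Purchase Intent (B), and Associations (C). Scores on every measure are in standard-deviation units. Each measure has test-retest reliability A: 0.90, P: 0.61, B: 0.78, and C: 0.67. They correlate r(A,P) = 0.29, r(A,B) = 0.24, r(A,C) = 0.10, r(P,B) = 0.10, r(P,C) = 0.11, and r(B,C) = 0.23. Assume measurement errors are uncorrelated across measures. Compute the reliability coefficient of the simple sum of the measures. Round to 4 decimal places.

Var(A+P+B+C) = 4 + 2·[0.29 + 0.24 + 0.10 + 0.10 + 0.11 + 0.23] = 4 + 2.14 = 6.14.
Under uncorrelated errors the observed covariances equal the true-score covariances, so only the own-variance terms attenuate.
True-score variance = [0.90 + 0.61 + 0.78 + 0.67] + 2.14 = 2.96 + 2.14 = 5.1.
Reliability = 5.1 / 6.14 = 0.8306.

0.8306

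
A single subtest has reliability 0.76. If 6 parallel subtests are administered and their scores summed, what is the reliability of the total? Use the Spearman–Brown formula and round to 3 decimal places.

0.950

ρ_k = kρ / (1 + (k−1)ρ) = 6·0.76 / (1 + 5·0.76) = 4.560 / 4.800 = 0.950.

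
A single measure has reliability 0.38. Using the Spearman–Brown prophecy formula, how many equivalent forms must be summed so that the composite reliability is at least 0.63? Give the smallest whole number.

k ≥ ρ*(1−ρ₁)/(ρ₁(1−ρ*)) = 0.63·0.62 / (0.38·0.37) = 2.778.
Smallest integer k = 3.

3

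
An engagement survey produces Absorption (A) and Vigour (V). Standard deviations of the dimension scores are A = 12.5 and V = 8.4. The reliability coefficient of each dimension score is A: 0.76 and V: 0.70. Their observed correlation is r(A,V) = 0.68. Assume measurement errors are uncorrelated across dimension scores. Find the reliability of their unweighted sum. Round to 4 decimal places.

Var(A+V) = 12.5² + 8.4² + 2·[12.5·8.4·0.68] = 226.81 + 142.8 = 369.61.
Because errors are independent across components, Cov(Tᵢ,Tⱼ) = Cov(Xᵢ,Xⱼ); the off-diagonal part of the true-score variance is the same as above.
True-score variance = [12.5²·0.76 + 8.4²·0.70] + 142.8 = 168.142 + 142.8 = 310.942.
Reliability = 310.942 / 369.61 = 0.8413.

0.8413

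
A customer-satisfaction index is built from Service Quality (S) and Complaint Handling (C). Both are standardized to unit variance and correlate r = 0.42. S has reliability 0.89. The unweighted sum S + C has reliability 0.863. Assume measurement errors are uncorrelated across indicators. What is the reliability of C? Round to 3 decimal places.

Var(S+C) = 2 + 2·0.42 = 2.840.
True-score variance = ρ_S + ρ_C + 2·0.42, so 0.863 = (0.89 + ρ_C + 0.84) / 2.840.
ρ_C = 0.863·2.840 − 0.89 − 0.84 = 0.721.

0.721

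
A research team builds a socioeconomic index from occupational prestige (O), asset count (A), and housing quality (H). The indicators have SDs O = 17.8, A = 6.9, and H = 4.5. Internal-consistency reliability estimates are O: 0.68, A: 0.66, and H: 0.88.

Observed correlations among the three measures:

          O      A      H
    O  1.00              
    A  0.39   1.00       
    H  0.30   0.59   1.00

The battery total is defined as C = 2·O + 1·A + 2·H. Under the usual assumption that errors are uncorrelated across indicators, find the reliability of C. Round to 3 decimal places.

Var(C) = 2²·17.8² + 6.9² + 2²·4.5² + 2·[2·17.8·6.9·0.39 + 4·17.8·4.5·0.30 + 2·6.9·4.5·0.59] = 1395.97 + 457.117 = 1853.09.
With uncorrelated errors the cross-covariances are all true-score covariance, so they carry over unchanged; only the diagonal terms shrink to ρᵢσᵢ².
True-score variance = [2²·17.8²·0.68 + 6.9²·0.66 + 2²·4.5²·0.88] + 457.117 = 964.507 + 457.117 = 1421.62.
Reliability = 1421.62 / 1853.09 = 0.767.

0.767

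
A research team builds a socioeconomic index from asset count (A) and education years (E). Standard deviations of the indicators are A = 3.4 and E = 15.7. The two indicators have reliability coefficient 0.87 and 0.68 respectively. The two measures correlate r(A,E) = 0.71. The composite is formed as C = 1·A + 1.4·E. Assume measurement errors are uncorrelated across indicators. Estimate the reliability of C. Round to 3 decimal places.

0.740

Var(C) = 3.4² + 1.4²·15.7² + 2·[1.4·3.4·15.7·0.71] = 494.68 + 106.119 = 600.8.
Because errors are independent across components, Cov(Tᵢ,Tⱼ) = Cov(Xᵢ,Xⱼ); the off-diagonal part of the true-score variance is the same as above.
True-score variance = [3.4²·0.87 + 1.4²·15.7²·0.68] + 106.119 = 338.579 + 106.119 = 444.699.
Reliability = 444.699 / 600.8 = 0.740.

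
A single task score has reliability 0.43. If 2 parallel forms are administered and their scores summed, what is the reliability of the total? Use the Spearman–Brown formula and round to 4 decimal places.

0.6014

ρ_k = kρ / (1 + (k−1)ρ) = 2·0.43 / (1 + 1·0.43) = 0.860 / 1.430 = 0.6014.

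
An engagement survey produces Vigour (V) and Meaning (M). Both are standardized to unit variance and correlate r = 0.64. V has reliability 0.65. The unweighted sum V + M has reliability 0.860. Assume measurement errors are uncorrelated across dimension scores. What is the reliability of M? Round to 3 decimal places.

Var(V+M) = 2 + 2·0.64 = 3.280.
True-score variance = ρ_V + ρ_M + 2·0.64, so 0.860 = (0.65 + ρ_M + 1.28) / 3.280.
ρ_M = 0.860·3.280 − 0.65 − 1.28 = 0.891.

0.891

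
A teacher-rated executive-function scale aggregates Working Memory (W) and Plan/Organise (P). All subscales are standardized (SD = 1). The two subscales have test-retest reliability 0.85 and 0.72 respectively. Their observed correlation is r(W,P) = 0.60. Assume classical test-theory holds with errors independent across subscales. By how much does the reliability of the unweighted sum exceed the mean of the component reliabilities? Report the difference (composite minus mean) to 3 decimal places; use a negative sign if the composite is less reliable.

Var(sum) = 2 + 1.2 = 3.2; true-score variance = 1.57 + 1.2 = 2.77; composite reliability = 0.8656.
Mean component reliability = 0.7850.
Difference = 0.8656 − 0.7850 = 0.081.

0.081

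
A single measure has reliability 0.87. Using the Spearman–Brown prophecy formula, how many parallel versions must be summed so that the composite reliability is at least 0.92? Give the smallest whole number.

k ≥ ρ*(1−ρ₁)/(ρ₁(1−ρ*)) = 0.92·0.13 / (0.87·0.08) = 1.718.
Smallest integer k = 2.

2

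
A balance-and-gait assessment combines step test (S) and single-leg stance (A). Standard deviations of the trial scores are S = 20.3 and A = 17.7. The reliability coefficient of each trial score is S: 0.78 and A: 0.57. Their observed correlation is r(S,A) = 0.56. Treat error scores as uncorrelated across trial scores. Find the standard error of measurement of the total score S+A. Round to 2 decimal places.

Var(total) = 725.38 + 402.427 = 1127.81.
True-score variance = 500.005 + 402.427 = 902.433, so reliability = 0.8002.
Error variance = 1127.81 − 902.433 = 225.374; SEM = √225.374 = 15.01.

15.01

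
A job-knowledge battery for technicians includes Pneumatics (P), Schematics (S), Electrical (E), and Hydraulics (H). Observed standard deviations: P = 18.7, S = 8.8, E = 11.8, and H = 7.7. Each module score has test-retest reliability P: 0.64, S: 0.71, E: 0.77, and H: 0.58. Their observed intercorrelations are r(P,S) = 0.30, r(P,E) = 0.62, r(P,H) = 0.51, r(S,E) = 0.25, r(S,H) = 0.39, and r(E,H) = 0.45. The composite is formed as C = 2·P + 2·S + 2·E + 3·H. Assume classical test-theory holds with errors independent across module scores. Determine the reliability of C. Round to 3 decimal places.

Var(C) = 2²·18.7² + 2²·8.8² + 2²·11.8² + 3²·7.7² + 2·[4·18.7·8.8·0.30 + 4·18.7·11.8·0.62 + 6·18.7·7.7·0.51 + 4·8.8·11.8·0.25 + 6·8.8·7.7·0.39 + 6·11.8·7.7·0.45] = 2799.09 + 3386.08 = 6185.17.
Under uncorrelated errors the observed covariances equal the true-score covariances, so only the own-variance terms attenuate.
True-score variance = [2²·18.7²·0.64 + 2²·8.8²·0.71 + 2²·11.8²·0.77 + 3²·7.7²·0.58] + 3386.08 = 1853.49 + 3386.08 = 5239.57.
Reliability = 5239.57 / 6185.17 = 0.847.

0.847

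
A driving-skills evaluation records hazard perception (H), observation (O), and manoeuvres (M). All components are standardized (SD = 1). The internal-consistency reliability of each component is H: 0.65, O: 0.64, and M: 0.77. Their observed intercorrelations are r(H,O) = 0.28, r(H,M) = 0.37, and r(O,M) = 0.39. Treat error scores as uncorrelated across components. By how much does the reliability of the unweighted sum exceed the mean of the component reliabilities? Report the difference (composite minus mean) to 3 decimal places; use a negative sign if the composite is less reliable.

0.128

Var(sum) = 3 + 2.08 = 5.08; true-score variance = 2.06 + 2.08 = 4.14; composite reliability = 0.8150.
Mean component reliability = 0.6867.
Difference = 0.8150 − 0.6867 = 0.128.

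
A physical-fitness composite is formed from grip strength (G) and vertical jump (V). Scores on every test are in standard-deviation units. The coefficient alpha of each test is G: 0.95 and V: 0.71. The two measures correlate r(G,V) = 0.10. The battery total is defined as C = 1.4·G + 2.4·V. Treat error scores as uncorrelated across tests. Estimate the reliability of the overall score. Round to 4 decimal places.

Var(C) = 1.4² + 2.4² + 2·[3.36·0.10] = 7.72 + 0.672 = 8.392.
Under uncorrelated errors the observed covariances equal the true-score covariances, so only the own-variance terms attenuate.
True-score variance = [1.4²·0.95 + 2.4²·0.71] + 0.672 = 5.9516 + 0.672 = 6.6236.
Reliability = 6.6236 / 8.392 = 0.7893.

0.7893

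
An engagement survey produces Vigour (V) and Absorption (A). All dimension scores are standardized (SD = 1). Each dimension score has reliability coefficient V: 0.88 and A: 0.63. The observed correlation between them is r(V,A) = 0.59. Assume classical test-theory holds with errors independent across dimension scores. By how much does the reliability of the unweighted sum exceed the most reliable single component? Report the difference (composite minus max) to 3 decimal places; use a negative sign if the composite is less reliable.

-0.034

Var(sum) = 2 + 1.18 = 3.18; true-score variance = 1.51 + 1.18 = 2.69; composite reliability = 0.8459.
Max component reliability = 0.8800.
Difference = 0.8459 − 0.8800 = -0.034.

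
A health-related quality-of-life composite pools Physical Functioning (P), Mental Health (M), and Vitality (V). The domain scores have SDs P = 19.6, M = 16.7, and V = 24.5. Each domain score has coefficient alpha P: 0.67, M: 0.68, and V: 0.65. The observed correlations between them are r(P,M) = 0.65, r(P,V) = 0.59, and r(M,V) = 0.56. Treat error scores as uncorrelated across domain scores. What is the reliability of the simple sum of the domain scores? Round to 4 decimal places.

Var(P+M+V) = 19.6² + 16.7² + 24.5² + 2·[19.6·16.7·0.65 + 19.6·24.5·0.59 + 16.7·24.5·0.56] = 1263.3 + 1450.4 = 2713.7.
With uncorrelated errors the cross-covariances are all true-score covariance, so they carry over unchanged; only the diagonal terms shrink to ρᵢσᵢ².
True-score variance = [19.6²·0.67 + 16.7²·0.68 + 24.5²·0.65] + 1450.4 = 837.195 + 1450.4 = 2287.59.
Reliability = 2287.59 / 2713.7 = 0.8430.

0.8430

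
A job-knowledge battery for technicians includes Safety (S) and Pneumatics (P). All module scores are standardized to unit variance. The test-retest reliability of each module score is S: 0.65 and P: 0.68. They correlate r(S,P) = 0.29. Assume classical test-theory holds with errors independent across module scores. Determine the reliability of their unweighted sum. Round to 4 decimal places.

Var(S+P) = 2 + 2·[0.29] = 2 + 0.58 = 2.58.
With uncorrelated errors the cross-covariances are all true-score covariance, so they carry over unchanged; only the diagonal terms shrink to ρᵢσᵢ².
True-score variance = [0.65 + 0.68] + 0.58 = 1.33 + 0.58 = 1.91.
Reliability = 1.91 / 2.58 = 0.7403.

0.7403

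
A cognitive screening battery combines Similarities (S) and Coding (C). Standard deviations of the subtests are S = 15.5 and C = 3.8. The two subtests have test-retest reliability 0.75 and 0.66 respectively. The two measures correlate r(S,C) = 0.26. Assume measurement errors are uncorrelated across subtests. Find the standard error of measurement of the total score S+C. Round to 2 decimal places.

8.06

Var(total) = 254.69 + 30.628 = 285.318.
True-score variance = 189.718 + 30.628 = 220.346, so reliability = 0.7723.
Error variance = 285.318 − 220.346 = 64.9721; SEM = √64.9721 = 8.06.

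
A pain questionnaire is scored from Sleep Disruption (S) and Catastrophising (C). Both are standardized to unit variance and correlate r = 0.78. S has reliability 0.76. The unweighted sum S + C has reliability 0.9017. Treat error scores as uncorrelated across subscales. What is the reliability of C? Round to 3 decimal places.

0.890

Var(S+C) = 2 + 2·0.78 = 3.560.
True-score variance = ρ_S + ρ_C + 2·0.78, so 0.9017 = (0.76 + ρ_C + 1.56) / 3.560.
ρ_C = 0.9017·3.560 − 0.76 − 1.56 = 0.890.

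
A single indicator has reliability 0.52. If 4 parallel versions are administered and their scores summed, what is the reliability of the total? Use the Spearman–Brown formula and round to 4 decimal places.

0.8125

ρ_k = kρ / (1 + (k−1)ρ) = 4·0.52 / (1 + 3·0.52) = 2.080 / 2.560 = 0.8125.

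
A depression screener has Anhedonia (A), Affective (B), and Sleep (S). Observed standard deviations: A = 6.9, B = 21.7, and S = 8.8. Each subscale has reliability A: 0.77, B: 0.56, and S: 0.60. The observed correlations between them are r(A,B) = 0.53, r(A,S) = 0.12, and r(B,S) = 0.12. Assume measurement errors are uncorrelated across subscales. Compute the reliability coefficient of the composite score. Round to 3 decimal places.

0.694

Var(A+B+S) = 6.9² + 21.7² + 8.8² + 2·[6.9·21.7·0.53 + 6.9·8.8·0.12 + 21.7·8.8·0.12] = 595.94 + 219.117 = 815.057.
Because errors are independent across components, Cov(Tᵢ,Tⱼ) = Cov(Xᵢ,Xⱼ); the off-diagonal part of the true-score variance is the same as above.
True-score variance = [6.9²·0.77 + 21.7²·0.56 + 8.8²·0.60] + 219.117 = 346.822 + 219.117 = 565.939.
Reliability = 565.939 / 815.057 = 0.694.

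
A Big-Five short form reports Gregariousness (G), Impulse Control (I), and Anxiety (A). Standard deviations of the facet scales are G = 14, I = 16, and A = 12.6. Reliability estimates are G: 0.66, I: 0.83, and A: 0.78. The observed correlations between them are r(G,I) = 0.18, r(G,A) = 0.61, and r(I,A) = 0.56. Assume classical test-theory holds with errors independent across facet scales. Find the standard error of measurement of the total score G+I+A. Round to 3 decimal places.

Var(total) = 610.76 + 521.64 = 1132.4.
True-score variance = 465.673 + 521.64 = 987.313, so reliability = 0.8719.
Error variance = 1132.4 − 987.313 = 145.087; SEM = √145.087 = 12.045.

12.045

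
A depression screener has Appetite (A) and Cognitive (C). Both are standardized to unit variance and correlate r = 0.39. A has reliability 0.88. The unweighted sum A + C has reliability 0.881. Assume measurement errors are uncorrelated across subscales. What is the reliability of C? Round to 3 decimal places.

Var(A+C) = 2 + 2·0.39 = 2.780.
True-score variance = ρ_A + ρ_C + 2·0.39, so 0.881 = (0.88 + ρ_C + 0.78) / 2.780.
ρ_C = 0.881·2.780 − 0.88 − 0.78 = 0.789.

0.789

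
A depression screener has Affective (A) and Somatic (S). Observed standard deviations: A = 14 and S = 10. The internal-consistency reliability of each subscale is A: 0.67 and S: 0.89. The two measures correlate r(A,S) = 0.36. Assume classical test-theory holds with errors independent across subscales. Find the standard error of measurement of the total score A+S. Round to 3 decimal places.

8.699

Var(total) = 296 + 100.8 = 396.8.
True-score variance = 220.32 + 100.8 = 321.12, so reliability = 0.8093.
Error variance = 396.8 − 321.12 = 75.68; SEM = √75.68 = 8.699.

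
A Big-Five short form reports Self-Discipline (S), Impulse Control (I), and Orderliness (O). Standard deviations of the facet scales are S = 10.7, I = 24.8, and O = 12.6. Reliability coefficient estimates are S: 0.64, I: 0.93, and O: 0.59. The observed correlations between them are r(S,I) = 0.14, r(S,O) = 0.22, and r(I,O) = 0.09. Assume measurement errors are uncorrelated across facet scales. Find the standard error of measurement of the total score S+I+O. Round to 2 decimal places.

12.22

Var(total) = 888.29 + 189.868 = 1078.16.
True-score variance = 738.929 + 189.868 = 928.797, so reliability = 0.8615.
Error variance = 1078.16 − 928.797 = 149.361; SEM = √149.361 = 12.22.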